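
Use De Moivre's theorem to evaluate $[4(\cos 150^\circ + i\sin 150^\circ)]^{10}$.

By De Moivre: z^n = r^n(cos(nθ) + i sin(nθ))
= 4^10(cos(10*150°) + i sin(10*150°))
= 1048576(cos 60° + i sin 60°)
= 524288 + 524288*sqrt(3)i


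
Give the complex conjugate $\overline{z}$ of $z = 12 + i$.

If z = a + bi, then conjugate(z) = a - bi
conjugate(12 + i) = 12 - i


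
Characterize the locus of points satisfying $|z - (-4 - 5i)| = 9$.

|z - z0| = r describes a circle centered at z0 with radius r
Here z0 = -4 - 5i and r = 9
Locus: Circle centered at (-4, -5) with radius 9


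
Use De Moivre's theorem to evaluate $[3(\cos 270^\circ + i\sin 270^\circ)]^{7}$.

By De Moivre: z^n = r^n(cos(nθ) + i sin(nθ))
= 3^7(cos(7*270°) + i sin(7*270°))
= 2187(cos 90° + i sin 90°)
= 2187i


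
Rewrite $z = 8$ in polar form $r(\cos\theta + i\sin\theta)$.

r = |z| = sqrt(a^2 + b^2) = sqrt((8)^2 + (0)^2) = sqrt(64 + 0) = sqrt(64) = 8
b = 0 and a > 0, so z lies on the positive real axis: θ = 0°
z = 8(cos 0° + i sin 0°)


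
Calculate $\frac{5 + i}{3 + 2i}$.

Multiply numerator and denominator by conjugate (3 - 2i):
= (5 + i)(3 - 2i) / (3^2 + 2^2)
= (17 - 7i) / 13
= 17/13 - (7/13)i


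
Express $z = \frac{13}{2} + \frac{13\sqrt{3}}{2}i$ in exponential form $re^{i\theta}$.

r = |z| = sqrt((13/2)^2 + (13*sqrt(3)/2)^2) = sqrt(169/4 + 507/4) = sqrt(169) = 13
θ = arctan(b/a) = arctan(11.2583/6.5) (quadrant-adjusted) = 60° = π/3
z = 13e^(i*π/3)


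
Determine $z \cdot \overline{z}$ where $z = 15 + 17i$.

z * conjugate(z) = |z|^2 = a^2 + b^2
= 15^2 + 17^2 = 514


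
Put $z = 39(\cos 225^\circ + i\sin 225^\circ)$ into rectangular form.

a = r cos θ = 39 * -sqrt(2)/2 = -39*sqrt(2)/2
b = r sin θ = 39 * -sqrt(2)/2 = -39*sqrt(2)/2
z = -39*sqrt(2)/2 - (39*sqrt(2)/2)i


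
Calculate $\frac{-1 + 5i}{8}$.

Divisor is real, so divide each part by 8:
= -1/8 + (5/8)i


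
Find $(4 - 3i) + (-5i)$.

(4 + 0) + (-3 + (-5))i = 4 - 8i


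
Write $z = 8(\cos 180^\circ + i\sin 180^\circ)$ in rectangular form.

a = r cos θ = 8 * -1 = -8
b = r sin θ = 8 * 0 = 0
z = -8


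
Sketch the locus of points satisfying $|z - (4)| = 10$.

|z - z0| = r describes a circle centered at z0 with radius r
Here z0 = 4 and r = 10
Locus: Circle centered at (4, 0) with radius 10


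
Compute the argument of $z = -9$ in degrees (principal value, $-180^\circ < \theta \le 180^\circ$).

b = 0 and a < 0, so z lies on the negative real axis: θ = 180°


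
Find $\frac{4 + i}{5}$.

Divisor is real, so divide each part by 5:
= 4/5 + (1/5)i


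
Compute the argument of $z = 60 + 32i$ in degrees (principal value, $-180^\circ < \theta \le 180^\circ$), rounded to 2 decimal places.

θ = arctan(b/a) = arctan(32/60) (quadrant-adjusted) = 28.07°


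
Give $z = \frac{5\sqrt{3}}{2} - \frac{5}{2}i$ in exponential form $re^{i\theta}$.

r = |z| = sqrt((5*sqrt(3)/2)^2 + (-5/2)^2) = sqrt(75/4 + 25/4) = sqrt(25) = 5
θ = arctan(b/a) = arctan(-2.5/4.3301) (quadrant-adjusted) = -30° = -π/6
z = 5e^(-i*π/6)


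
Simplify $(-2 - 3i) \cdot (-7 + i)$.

(a1*a2 - b1*b2) + (a1*b2 + b1*a2)i
= (14 - (-3)) + (-2 + 21)i
= 17 + 19i


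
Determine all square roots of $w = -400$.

|w| = 400, arg(w) = 180°
Root modulus = 400^(1/2) = 20
Root arguments: θ_k = (180° + 360°k)/2 for k = 0, 1, ..., 1
Roots: 20i, -20i


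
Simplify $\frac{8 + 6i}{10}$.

Divisor is real, so divide each part by 10:
= 4/5 + (3/5)i


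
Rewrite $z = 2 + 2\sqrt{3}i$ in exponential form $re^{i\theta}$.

r = |z| = sqrt((2)^2 + (2*sqrt(3))^2) = sqrt(4 + 12) = sqrt(16) = 4
θ = arctan(b/a) = arctan(3.4641/2) (quadrant-adjusted) = 60° = π/3
z = 4e^(i*π/3)


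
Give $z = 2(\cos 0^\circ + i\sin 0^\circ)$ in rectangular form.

a = r cos θ = 2 * 1 = 2
b = r sin θ = 2 * 0 = 0
z = 2


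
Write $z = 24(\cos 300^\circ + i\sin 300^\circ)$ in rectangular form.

a = r cos θ = 24 * 1/2 = 12
b = r sin θ = 24 * -sqrt(3)/2 = -12*sqrt(3)
z = 12 - 12*sqrt(3)i


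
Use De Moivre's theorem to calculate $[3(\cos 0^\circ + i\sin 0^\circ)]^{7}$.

By De Moivre: z^n = r^n(cos(nθ) + i sin(nθ))
= 3^7(cos(7*0°) + i sin(7*0°))
= 2187(cos 0° + i sin 0°)
= 2187


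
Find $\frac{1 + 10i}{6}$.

Divisor is real, so divide each part by 6:
= 1/6 + (5/3)i


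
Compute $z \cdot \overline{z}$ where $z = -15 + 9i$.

z * conjugate(z) = |z|^2 = a^2 + b^2
= (-15)^2 + 9^2 = 306


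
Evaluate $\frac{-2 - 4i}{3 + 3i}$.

Multiply numerator and denominator by conjugate (3 - 3i):
= (-2 - 4i)(3 - 3i) / (3^2 + 3^2)
= (-18 - 6i) / 18
Divide through by 6: (-3 - i) / 3
= -1 - (1/3)i


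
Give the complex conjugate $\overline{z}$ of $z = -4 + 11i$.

If z = a + bi, then conjugate(z) = a - bi
conjugate(-4 + 11i) = -4 - 11i


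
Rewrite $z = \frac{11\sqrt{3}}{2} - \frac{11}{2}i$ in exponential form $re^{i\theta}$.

r = |z| = sqrt((11*sqrt(3)/2)^2 + (-11/2)^2) = sqrt(363/4 + 121/4) = sqrt(121) = 11
θ = arctan(b/a) = arctan(-5.5/9.5263) (quadrant-adjusted) = -30° = -π/6
z = 11e^(-i*π/6)


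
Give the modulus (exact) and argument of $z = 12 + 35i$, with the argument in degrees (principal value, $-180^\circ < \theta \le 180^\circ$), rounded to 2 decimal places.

|z| = sqrt(12^2 + 35^2) = 37
arg(z) = arctan(b/a) = arctan(35/12) (quadrant-adjusted) = 71.08°


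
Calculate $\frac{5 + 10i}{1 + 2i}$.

Multiply numerator and denominator by conjugate (1 - 2i):
= (5 + 10i)(1 - 2i) / (1^2 + 2^2)
= (25) / 5
= 5


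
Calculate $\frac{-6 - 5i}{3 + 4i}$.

Multiply numerator and denominator by conjugate (3 - 4i):
= (-6 - 5i)(3 - 4i) / (3^2 + 4^2)
= (-38 + 9i) / 25
= -38/25 + (9/25)i


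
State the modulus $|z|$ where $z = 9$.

|z| = sqrt(a^2 + b^2) = sqrt(9^2 + 0^2) = sqrt(81) = 9


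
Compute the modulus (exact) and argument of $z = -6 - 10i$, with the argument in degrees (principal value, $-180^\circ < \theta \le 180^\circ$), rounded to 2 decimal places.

|z| = sqrt((-6)^2 + (-10)^2) = sqrt(136)
arg(z) = arctan(b/a) = arctan(-10/-6) (quadrant-adjusted) = -120.96°


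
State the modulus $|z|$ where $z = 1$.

|z| = sqrt(a^2 + b^2) = sqrt(1^2 + 0^2) = sqrt(1) = 1


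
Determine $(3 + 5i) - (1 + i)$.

(3 - 1) + (5 - 1)i = 2 + 4i


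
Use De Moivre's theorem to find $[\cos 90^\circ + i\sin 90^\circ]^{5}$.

By De Moivre: z^n = r^n(cos(nθ) + i sin(nθ))
= 1^5(cos(5*90°) + i sin(5*90°))
= 1(cos 90° + i sin 90°)
= i


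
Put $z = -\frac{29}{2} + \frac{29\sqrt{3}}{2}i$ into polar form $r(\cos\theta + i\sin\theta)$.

r = |z| = sqrt(a^2 + b^2) = sqrt((-29/2)^2 + (29*sqrt(3)/2)^2) = sqrt(841/4 + 2523/4) = sqrt(841) = 29
θ = arctan(b/a) = arctan(25.1147/-14.5) (quadrant-adjusted) = 120°
z = 29(cos 120° + i sin 120°)


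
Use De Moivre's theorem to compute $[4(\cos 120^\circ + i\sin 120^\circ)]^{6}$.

By De Moivre: z^n = r^n(cos(nθ) + i sin(nθ))
= 4^6(cos(6*120°) + i sin(6*120°))
= 4096(cos 0° + i sin 0°)
= 4096


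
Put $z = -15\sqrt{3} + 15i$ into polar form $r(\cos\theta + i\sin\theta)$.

r = |z| = sqrt(a^2 + b^2) = sqrt((-15*sqrt(3))^2 + (15)^2) = sqrt(675 + 225) = sqrt(900) = 30
θ = arctan(b/a) = arctan(15/-25.9808) (quadrant-adjusted) = 150°
z = 30(cos 150° + i sin 150°)


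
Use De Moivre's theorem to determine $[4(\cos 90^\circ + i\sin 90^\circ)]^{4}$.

By De Moivre: z^n = r^n(cos(nθ) + i sin(nθ))
= 4^4(cos(4*90°) + i sin(4*90°))
= 256(cos 0° + i sin 0°)
= 256


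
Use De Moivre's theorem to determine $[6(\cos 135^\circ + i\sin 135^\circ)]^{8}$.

By De Moivre: z^n = r^n(cos(nθ) + i sin(nθ))
= 6^8(cos(8*135°) + i sin(8*135°))
= 1679616(cos 0° + i sin 0°)
= 1679616


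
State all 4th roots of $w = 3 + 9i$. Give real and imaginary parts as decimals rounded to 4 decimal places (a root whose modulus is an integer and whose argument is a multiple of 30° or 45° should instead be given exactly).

|w| = sqrt(90) ≈ 9.486833, arg(w) ≈ 71.565051°
Root modulus = sqrt(90)^(1/4) ≈ 1.755013
Root arguments: θ_k = (arg(w) + 360°k)/4 for k = 0, 1, ..., 3
Compute each root as (root modulus)(cos θ_k + i sin θ_k) using full-precision intermediates, then round to 4 decimal places.
Roots: 1.6701 + 0.5392i, -0.5392 + 1.6701i, -1.6701 - 0.5392i, 0.5392 - 1.6701i


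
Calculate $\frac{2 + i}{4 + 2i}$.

Multiply numerator and denominator by conjugate (4 - 2i):
= (2 + i)(4 - 2i) / (4^2 + 2^2)
= (10) / 20
Divide through by 10: (1) / 2
= 1/2


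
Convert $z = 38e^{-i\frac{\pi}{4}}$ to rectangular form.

a = r cos θ = 38 * sqrt(2)/2 = 19*sqrt(2)
b = r sin θ = 38 * -sqrt(2)/2 = -19*sqrt(2)
z = 19*sqrt(2) - 19*sqrt(2)i


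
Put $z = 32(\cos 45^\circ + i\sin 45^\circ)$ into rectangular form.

a = r cos θ = 32 * sqrt(2)/2 = 16*sqrt(2)
b = r sin θ = 32 * sqrt(2)/2 = 16*sqrt(2)
z = 16*sqrt(2) + 16*sqrt(2)i


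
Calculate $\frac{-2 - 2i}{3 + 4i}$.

Multiply numerator and denominator by conjugate (3 - 4i):
= (-2 - 2i)(3 - 4i) / (3^2 + 4^2)
= (-14 + 2i) / 25
= -14/25 + (2/25)i


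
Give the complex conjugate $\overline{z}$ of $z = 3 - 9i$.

If z = a + bi, then conjugate(z) = a - bi
conjugate(3 - 9i) = 3 + 9i


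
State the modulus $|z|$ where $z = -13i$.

|z| = sqrt(a^2 + b^2) = sqrt(0^2 + (-13)^2) = sqrt(169) = 13


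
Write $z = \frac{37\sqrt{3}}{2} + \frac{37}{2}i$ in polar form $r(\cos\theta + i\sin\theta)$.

r = |z| = sqrt(a^2 + b^2) = sqrt((37*sqrt(3)/2)^2 + (37/2)^2) = sqrt(4107/4 + 1369/4) = sqrt(1369) = 37
θ = arctan(b/a) = arctan(18.5/32.0429) (quadrant-adjusted) = 30°
z = 37(cos 30° + i sin 30°)


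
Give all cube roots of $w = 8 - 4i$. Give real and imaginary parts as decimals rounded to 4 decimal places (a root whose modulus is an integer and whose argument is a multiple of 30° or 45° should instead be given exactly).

|w| = sqrt(80) ≈ 8.944272, arg(w) ≈ 333.434949°
Root modulus = sqrt(80)^(1/3) ≈ 2.075782
Root arguments: θ_k = (arg(w) + 360°k)/3 for k = 0, 1, ..., 2
Compute each root as (root modulus)(cos θ_k + i sin θ_k) using full-precision intermediates, then round to 4 decimal places.
Roots: -0.7488 + 1.9360i, -1.3022 - 1.6165i, 2.0510 - 0.3195i


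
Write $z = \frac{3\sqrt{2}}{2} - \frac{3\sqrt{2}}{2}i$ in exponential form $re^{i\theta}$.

r = |z| = sqrt((3*sqrt(2)/2)^2 + (-3*sqrt(2)/2)^2) = sqrt(9/2 + 9/2) = sqrt(9) = 3
θ = arctan(b/a) = arctan(-2.1213/2.1213) (quadrant-adjusted) = -45° = -π/4
z = 3e^(-i*π/4)


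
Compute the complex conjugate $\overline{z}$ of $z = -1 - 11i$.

If z = a + bi, then conjugate(z) = a - bi
conjugate(-1 - 11i) = -1 + 11i


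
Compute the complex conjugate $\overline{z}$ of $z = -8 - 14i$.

If z = a + bi, then conjugate(z) = a - bi
conjugate(-8 - 14i) = -8 + 14i


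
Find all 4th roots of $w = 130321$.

|w| = 130321, arg(w) = 0°
Root modulus = 130321^(1/4) = 19
Root arguments: θ_k = (0° + 360°k)/4 for k = 0, 1, ..., 3
Roots: 19, 19i, -19, -19i


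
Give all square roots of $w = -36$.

|w| = 36, arg(w) = 180°
Root modulus = 36^(1/2) = 6
Root arguments: θ_k = (180° + 360°k)/2 for k = 0, 1, ..., 1
Roots: 6i, -6i


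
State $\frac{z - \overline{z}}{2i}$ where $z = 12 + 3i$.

z - conjugate(z) = 2bi
(z - conjugate(z))/(2i) = 2bi/(2i) = b = 3


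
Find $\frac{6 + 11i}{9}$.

Divisor is real, so divide each part by 9:
= 2/3 + (11/9)i


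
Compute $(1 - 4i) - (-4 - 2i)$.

(1 - (-4)) + (-4 - (-2))i = 5 - 2i


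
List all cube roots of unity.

ω_k = e^(2πik/3) = cos(2πk/3) + i sin(2πk/3) for k = 0, 1, ..., 2
Roots: 1, -1/2 + (sqrt(3)/2)i, -1/2 - (sqrt(3)/2)i


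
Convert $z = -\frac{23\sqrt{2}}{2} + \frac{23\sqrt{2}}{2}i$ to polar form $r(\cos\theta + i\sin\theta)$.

r = |z| = sqrt(a^2 + b^2) = sqrt((-23*sqrt(2)/2)^2 + (23*sqrt(2)/2)^2) = sqrt(529/2 + 529/2) = sqrt(529) = 23
θ = arctan(b/a) = arctan(16.2635/-16.2635) (quadrant-adjusted) = 135°
z = 23(cos 135° + i sin 135°)


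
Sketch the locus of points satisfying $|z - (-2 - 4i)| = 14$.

|z - z0| = r describes a circle centered at z0 with radius r
Here z0 = -2 - 4i and r = 14
Locus: Circle centered at (-2, -4) with radius 14


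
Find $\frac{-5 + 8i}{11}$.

Divisor is real, so divide each part by 11:
= -5/11 + (8/11)i


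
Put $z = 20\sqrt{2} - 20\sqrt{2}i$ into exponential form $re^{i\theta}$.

r = |z| = sqrt((20*sqrt(2))^2 + (-20*sqrt(2))^2) = sqrt(800 + 800) = sqrt(1600) = 40
θ = arctan(b/a) = arctan(-28.2843/28.2843) (quadrant-adjusted) = -45° = -π/4
z = 40e^(-i*π/4)


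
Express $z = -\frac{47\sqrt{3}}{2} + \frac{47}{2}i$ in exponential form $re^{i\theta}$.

r = |z| = sqrt((-47*sqrt(3)/2)^2 + (47/2)^2) = sqrt(6627/4 + 2209/4) = sqrt(2209) = 47
θ = arctan(b/a) = arctan(23.5/-40.7032) (quadrant-adjusted) = 150° = 5π/6
z = 47e^(i*5π/6)


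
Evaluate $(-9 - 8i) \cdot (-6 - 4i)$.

(a1*a2 - b1*b2) + (a1*b2 + b1*a2)i
= (54 - 32) + (36 + 48)i
= 22 + 84i


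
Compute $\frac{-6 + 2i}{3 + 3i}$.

Multiply numerator and denominator by conjugate (3 - 3i):
= (-6 + 2i)(3 - 3i) / (3^2 + 3^2)
= (-12 + 24i) / 18
Divide through by 6: (-2 + 4i) / 3
= -2/3 + (4/3)i


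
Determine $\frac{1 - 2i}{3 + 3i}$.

Multiply numerator and denominator by conjugate (3 - 3i):
= (1 - 2i)(3 - 3i) / (3^2 + 3^2)
= (-3 - 9i) / 18
Divide through by 3: (-1 - 3i) / 6
= -1/6 - (1/2)i


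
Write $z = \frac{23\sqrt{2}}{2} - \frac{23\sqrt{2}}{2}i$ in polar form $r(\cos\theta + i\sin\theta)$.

r = |z| = sqrt(a^2 + b^2) = sqrt((23*sqrt(2)/2)^2 + (-23*sqrt(2)/2)^2) = sqrt(529/2 + 529/2) = sqrt(529) = 23
θ = arctan(b/a) = arctan(-16.2635/16.2635) (quadrant-adjusted) = 315°
z = 23(cos 315° + i sin 315°)


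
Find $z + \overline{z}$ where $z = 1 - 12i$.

z + conjugate(z) = (a + bi) + (a - bi) = 2a
= 2 * 1 = 2


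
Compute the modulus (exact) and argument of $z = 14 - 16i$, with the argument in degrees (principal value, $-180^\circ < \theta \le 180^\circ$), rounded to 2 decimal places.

|z| = sqrt(14^2 + (-16)^2) = sqrt(452)
arg(z) = arctan(b/a) = arctan(-16/14) (quadrant-adjusted) = -48.81°


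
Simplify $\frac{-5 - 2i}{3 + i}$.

Multiply numerator and denominator by conjugate (3 - i):
= (-5 - 2i)(3 - i) / (3^2 + 1^2)
= (-17 - i) / 10
= -17/10 - (1/10)i


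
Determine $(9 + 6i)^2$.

(a + bi)^2 = a^2 - b^2 + 2abi
= 9^2 - 6^2 + 2*9*6i
= 45 + 108i


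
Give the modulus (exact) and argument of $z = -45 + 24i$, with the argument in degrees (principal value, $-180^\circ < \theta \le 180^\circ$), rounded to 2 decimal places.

|z| = sqrt((-45)^2 + 24^2) = 51
arg(z) = arctan(b/a) = arctan(24/-45) (quadrant-adjusted) = 151.93°


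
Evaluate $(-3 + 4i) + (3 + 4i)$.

(-3 + 3) + (4 + 4)i = 8i


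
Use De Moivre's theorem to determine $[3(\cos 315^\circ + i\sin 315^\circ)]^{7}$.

By De Moivre: z^n = r^n(cos(nθ) + i sin(nθ))
= 3^7(cos(7*315°) + i sin(7*315°))
= 2187(cos 45° + i sin 45°)
= 2187*sqrt(2)/2 + (2187*sqrt(2)/2)i


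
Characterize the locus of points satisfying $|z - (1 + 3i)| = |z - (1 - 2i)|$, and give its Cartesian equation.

|z - z1| = |z - z2| means z is equidistant from z1 and z2,
i.e. the perpendicular bisector of the segment from (1, 3) to (1, -2) (midpoint (1, 1/2)).
With z = x + yi, square both sides:
(x - 1)^2 + (y - 3)^2 = (x - 1)^2 + (y - (-2))^2
The x^2 and y^2 terms cancel: 0x + (-10)y = 5 - 10 = -5
Simplify: y = 1/2
Locus: Perpendicular bisector of the segment from (1, 3) to (1, -2): the line y = 1/2


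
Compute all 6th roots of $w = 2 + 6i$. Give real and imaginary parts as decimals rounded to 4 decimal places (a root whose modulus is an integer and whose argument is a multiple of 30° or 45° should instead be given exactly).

|w| = sqrt(40) ≈ 6.324555, arg(w) ≈ 71.565051°
Root modulus = sqrt(40)^(1/6) ≈ 1.359894
Root arguments: θ_k = (arg(w) + 360°k)/6 for k = 0, 1, ..., 5
Compute each root as (root modulus)(cos θ_k + i sin θ_k) using full-precision intermediates, then round to 4 decimal places.
Roots: 1.3305 + 0.2811i, 0.4219 + 1.2928i, -0.9087 + 1.0117i, -1.3305 - 0.2811i, -0.4219 - 1.2928i, 0.9087 - 1.0117i


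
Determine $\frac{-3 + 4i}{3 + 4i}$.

Multiply numerator and denominator by conjugate (3 - 4i):
= (-3 + 4i)(3 - 4i) / (3^2 + 4^2)
= (7 + 24i) / 25
= 7/25 + (24/25)i


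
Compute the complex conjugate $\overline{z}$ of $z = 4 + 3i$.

If z = a + bi, then conjugate(z) = a - bi
conjugate(4 + 3i) = 4 - 3i


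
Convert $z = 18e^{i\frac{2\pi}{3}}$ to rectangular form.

a = r cos θ = 18 * -1/2 = -9
b = r sin θ = 18 * sqrt(3)/2 = 9*sqrt(3)
z = -9 + 9*sqrt(3)i


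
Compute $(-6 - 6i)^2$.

(a + bi)^2 = a^2 - b^2 + 2abi
= (-6)^2 - (-6)^2 + 2*(-6)*(-6)i
= 72i


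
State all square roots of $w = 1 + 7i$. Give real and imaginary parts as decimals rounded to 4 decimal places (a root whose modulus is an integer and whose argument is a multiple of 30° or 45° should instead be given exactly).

|w| = sqrt(50) ≈ 7.071068, arg(w) ≈ 81.869898°
Root modulus = sqrt(50)^(1/2) ≈ 2.659148
Root arguments: θ_k = (arg(w) + 360°k)/2 for k = 0, 1, ..., 1
Compute each root as (root modulus)(cos θ_k + i sin θ_k) using full-precision intermediates, then round to 4 decimal places.
Roots: 2.0089 + 1.7423i, -2.0089 - 1.7423i


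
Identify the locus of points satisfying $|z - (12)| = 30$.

|z - z0| = r describes a circle centered at z0 with radius r
Here z0 = 12 and r = 30
Locus: Circle centered at (12, 0) with radius 30


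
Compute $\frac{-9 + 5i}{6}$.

Divisor is real, so divide each part by 6:
= -3/2 + (5/6)i


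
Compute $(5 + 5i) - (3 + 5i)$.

(5 - 3) + (5 - 5)i = 2


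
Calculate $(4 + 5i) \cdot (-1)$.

(a1*a2 - b1*b2) + (a1*b2 + b1*a2)i
= (-4 - 0) + (0 + (-5))i
= -4 - 5i


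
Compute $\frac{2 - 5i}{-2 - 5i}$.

Multiply numerator and denominator by conjugate (-2 + 5i):
= (2 - 5i)(-2 + 5i) / ((-2)^2 + (-5)^2)
= (21 + 20i) / 29
= 21/29 + (20/29)i


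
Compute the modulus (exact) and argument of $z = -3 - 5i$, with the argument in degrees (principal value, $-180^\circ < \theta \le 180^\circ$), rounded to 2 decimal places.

|z| = sqrt((-3)^2 + (-5)^2) = sqrt(34)
arg(z) = arctan(b/a) = arctan(-5/-3) (quadrant-adjusted) = -120.96°


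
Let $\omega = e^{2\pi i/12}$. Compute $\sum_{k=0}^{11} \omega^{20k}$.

Let ζ = ω^20 = e^(2πi·20/12). Since 12 ∤ 20, ζ ≠ 1.
Sum = Σ_{k=0}^{11} ζ^k = (ζ^12 - 1)/(ζ - 1) = (ω^{20·12} - 1)/(ζ - 1) = (1 - 1)/(ζ - 1) = 0


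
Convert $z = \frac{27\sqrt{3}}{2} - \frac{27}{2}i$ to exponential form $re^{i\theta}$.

r = |z| = sqrt((27*sqrt(3)/2)^2 + (-27/2)^2) = sqrt(2187/4 + 729/4) = sqrt(729) = 27
θ = arctan(b/a) = arctan(-13.5/23.3827) (quadrant-adjusted) = -30° = -π/6
z = 27e^(-i*π/6)


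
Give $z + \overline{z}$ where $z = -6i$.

z + conjugate(z) = (a + bi) + (a - bi) = 2a
= 2 * 0 = 0


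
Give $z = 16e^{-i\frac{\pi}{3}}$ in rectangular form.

a = r cos θ = 16 * 1/2 = 8
b = r sin θ = 16 * -sqrt(3)/2 = -8*sqrt(3)
z = 8 - 8*sqrt(3)i


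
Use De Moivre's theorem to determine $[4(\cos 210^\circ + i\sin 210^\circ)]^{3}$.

By De Moivre: z^n = r^n(cos(nθ) + i sin(nθ))
= 4^3(cos(3*210°) + i sin(3*210°))
= 64(cos 270° + i sin 270°)
= -64i


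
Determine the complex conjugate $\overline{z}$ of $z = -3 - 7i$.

If z = a + bi, then conjugate(z) = a - bi
conjugate(-3 - 7i) = -3 + 7i


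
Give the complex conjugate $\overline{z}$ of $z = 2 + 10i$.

If z = a + bi, then conjugate(z) = a - bi
conjugate(2 + 10i) = 2 - 10i


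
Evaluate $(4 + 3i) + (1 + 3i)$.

(4 + 1) + (3 + 3)i = 5 + 6i


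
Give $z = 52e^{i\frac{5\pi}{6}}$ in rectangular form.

a = r cos θ = 52 * -sqrt(3)/2 = -26*sqrt(3)
b = r sin θ = 52 * 1/2 = 26
z = -26*sqrt(3) + 26i


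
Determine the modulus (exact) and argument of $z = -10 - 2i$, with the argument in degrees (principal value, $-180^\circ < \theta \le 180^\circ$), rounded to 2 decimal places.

|z| = sqrt((-10)^2 + (-2)^2) = sqrt(104)
arg(z) = arctan(b/a) = arctan(-2/-10) (quadrant-adjusted) = -168.69°


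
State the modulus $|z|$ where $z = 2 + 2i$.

|z| = sqrt(a^2 + b^2) = sqrt(2^2 + 2^2) = sqrt(8) = sqrt(8)


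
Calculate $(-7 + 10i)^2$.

(a + bi)^2 = a^2 - b^2 + 2abi
= (-7)^2 - 10^2 + 2*(-7)*10i
= -51 - 140i


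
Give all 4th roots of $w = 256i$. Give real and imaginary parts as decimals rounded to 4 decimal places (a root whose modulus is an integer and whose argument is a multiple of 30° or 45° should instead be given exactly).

|w| = 256, arg(w) = 90°
Root modulus = 256^(1/4) = 4
Root arguments: θ_k = (90° + 360°k)/4 for k = 0, 1, ..., 3
Compute each root as (root modulus)(cos θ_k + i sin θ_k) using full-precision intermediates, then round to 4 decimal places.
Roots: 3.6955 + 1.5307i, -1.5307 + 3.6955i, -3.6955 - 1.5307i, 1.5307 - 3.6955i


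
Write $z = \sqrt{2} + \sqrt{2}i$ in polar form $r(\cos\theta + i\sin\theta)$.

r = |z| = sqrt(a^2 + b^2) = sqrt((sqrt(2))^2 + (sqrt(2))^2) = sqrt(2 + 2) = sqrt(4) = 2
θ = arctan(b/a) = arctan(1.4142/1.4142) (quadrant-adjusted) = 45°
z = 2(cos 45° + i sin 45°)


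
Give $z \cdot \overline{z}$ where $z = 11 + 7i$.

z * conjugate(z) = |z|^2 = a^2 + b^2
= 11^2 + 7^2 = 170


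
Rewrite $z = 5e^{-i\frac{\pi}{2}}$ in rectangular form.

a = r cos θ = 5 * 0 = 0
b = r sin θ = 5 * -1 = -5
z = -5i


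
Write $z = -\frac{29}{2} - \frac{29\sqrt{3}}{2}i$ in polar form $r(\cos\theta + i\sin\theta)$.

r = |z| = sqrt(a^2 + b^2) = sqrt((-29/2)^2 + (-29*sqrt(3)/2)^2) = sqrt(841/4 + 2523/4) = sqrt(841) = 29
θ = arctan(b/a) = arctan(-25.1147/-14.5) (quadrant-adjusted) = 240°
z = 29(cos 240° + i sin 240°)


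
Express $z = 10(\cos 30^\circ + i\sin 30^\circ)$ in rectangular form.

a = r cos θ = 10 * sqrt(3)/2 = 5*sqrt(3)
b = r sin θ = 10 * 1/2 = 5
z = 5*sqrt(3) + 5i


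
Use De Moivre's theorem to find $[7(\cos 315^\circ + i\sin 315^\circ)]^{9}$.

By De Moivre: z^n = r^n(cos(nθ) + i sin(nθ))
= 7^9(cos(9*315°) + i sin(9*315°))
= 40353607(cos 315° + i sin 315°)
= 40353607*sqrt(2)/2 - (40353607*sqrt(2)/2)i


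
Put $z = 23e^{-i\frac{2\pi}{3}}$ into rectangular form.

a = r cos θ = 23 * -1/2 = -23/2
b = r sin θ = 23 * -sqrt(3)/2 = -23*sqrt(3)/2
z = -23/2 - (23*sqrt(3)/2)i


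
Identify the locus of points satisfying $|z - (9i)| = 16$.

|z - z0| = r describes a circle centered at z0 with radius r
Here z0 = 9i and r = 16
Locus: Circle centered at (0, 9) with radius 16


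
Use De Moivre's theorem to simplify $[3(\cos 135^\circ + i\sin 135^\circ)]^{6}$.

By De Moivre: z^n = r^n(cos(nθ) + i sin(nθ))
= 3^6(cos(6*135°) + i sin(6*135°))
= 729(cos 90° + i sin 90°)
= 729i


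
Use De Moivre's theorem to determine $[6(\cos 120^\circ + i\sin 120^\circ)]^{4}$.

By De Moivre: z^n = r^n(cos(nθ) + i sin(nθ))
= 6^4(cos(4*120°) + i sin(4*120°))
= 1296(cos 120° + i sin 120°)
= -648 + 648*sqrt(3)i


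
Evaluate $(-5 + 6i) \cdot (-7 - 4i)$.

(a1*a2 - b1*b2) + (a1*b2 + b1*a2)i
= (35 - (-24)) + (20 + (-42))i
= 59 - 22i


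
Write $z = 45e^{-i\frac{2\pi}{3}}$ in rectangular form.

a = r cos θ = 45 * -1/2 = -45/2
b = r sin θ = 45 * -sqrt(3)/2 = -45*sqrt(3)/2
z = -45/2 - (45*sqrt(3)/2)i


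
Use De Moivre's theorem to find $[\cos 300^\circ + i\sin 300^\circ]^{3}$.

By De Moivre: z^n = r^n(cos(nθ) + i sin(nθ))
= 1^3(cos(3*300°) + i sin(3*300°))
= 1(cos 180° + i sin 180°)
= -1


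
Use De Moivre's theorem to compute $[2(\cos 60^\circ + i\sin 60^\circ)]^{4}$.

By De Moivre: z^n = r^n(cos(nθ) + i sin(nθ))
= 2^4(cos(4*60°) + i sin(4*60°))
= 16(cos 240° + i sin 240°)
= -8 - 8*sqrt(3)i


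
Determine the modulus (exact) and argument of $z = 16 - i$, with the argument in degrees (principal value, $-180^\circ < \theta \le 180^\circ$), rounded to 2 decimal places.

|z| = sqrt(16^2 + (-1)^2) = sqrt(257)
arg(z) = arctan(b/a) = arctan(-1/16) (quadrant-adjusted) = -3.58°


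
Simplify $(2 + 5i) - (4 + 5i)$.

(2 - 4) + (5 - 5)i = -2


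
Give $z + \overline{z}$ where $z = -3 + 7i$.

z + conjugate(z) = (a + bi) + (a - bi) = 2a
= 2 * (-3) = -6


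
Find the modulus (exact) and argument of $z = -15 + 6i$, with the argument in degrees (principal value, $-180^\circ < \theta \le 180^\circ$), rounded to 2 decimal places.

|z| = sqrt((-15)^2 + 6^2) = sqrt(261)
arg(z) = arctan(b/a) = arctan(6/-15) (quadrant-adjusted) = 158.20°


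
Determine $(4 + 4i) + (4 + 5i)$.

(4 + 4) + (4 + 5)i = 8 + 9i


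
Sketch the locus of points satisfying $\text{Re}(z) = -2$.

Re(z) = x where z = x + yi; the equation x = -2 is satisfied by all points with that x-coordinate
Locus: Vertical line x = -2


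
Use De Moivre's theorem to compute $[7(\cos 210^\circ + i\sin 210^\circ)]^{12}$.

By De Moivre: z^n = r^n(cos(nθ) + i sin(nθ))
= 7^12(cos(12*210°) + i sin(12*210°))
= 13841287201(cos 0° + i sin 0°)
= 13841287201


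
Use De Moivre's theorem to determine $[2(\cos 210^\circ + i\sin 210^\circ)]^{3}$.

By De Moivre: z^n = r^n(cos(nθ) + i sin(nθ))
= 2^3(cos(3*210°) + i sin(3*210°))
= 8(cos 270° + i sin 270°)
= -8i


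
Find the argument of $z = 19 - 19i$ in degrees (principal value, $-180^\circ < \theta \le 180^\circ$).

θ = arctan(b/a) = arctan(-19/19) (quadrant-adjusted) = -45°


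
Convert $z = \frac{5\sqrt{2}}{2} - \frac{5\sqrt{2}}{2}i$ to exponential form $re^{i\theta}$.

r = |z| = sqrt((5*sqrt(2)/2)^2 + (-5*sqrt(2)/2)^2) = sqrt(25/2 + 25/2) = sqrt(25) = 5
θ = arctan(b/a) = arctan(-3.5355/3.5355) (quadrant-adjusted) = -45° = -π/4
z = 5e^(-i*π/4)


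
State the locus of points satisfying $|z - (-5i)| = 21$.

|z - z0| = r describes a circle centered at z0 with radius r
Here z0 = -5i and r = 21
Locus: Circle centered at (0, -5) with radius 21


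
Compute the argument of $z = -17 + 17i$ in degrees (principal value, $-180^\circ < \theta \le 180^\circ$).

θ = arctan(b/a) = arctan(17/-17) (quadrant-adjusted) = 135°


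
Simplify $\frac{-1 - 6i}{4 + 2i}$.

Multiply numerator and denominator by conjugate (4 - 2i):
= (-1 - 6i)(4 - 2i) / (4^2 + 2^2)
= (-16 - 22i) / 20
Divide through by 2: (-8 - 11i) / 10
= -4/5 - (11/10)i


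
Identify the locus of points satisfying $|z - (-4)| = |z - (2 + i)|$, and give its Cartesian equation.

|z - z1| = |z - z2| means z is equidistant from z1 and z2,
i.e. the perpendicular bisector of the segment from (-4, 0) to (2, 1) (midpoint (-1, 1/2)).
With z = x + yi, square both sides:
(x - (-4))^2 + (y - 0)^2 = (x - 2)^2 + (y - 1)^2
The x^2 and y^2 terms cancel: 12x + 2y = 5 - 16 = -11
Simplify: 12x + 2y = -11
Locus: Perpendicular bisector of the segment from (-4, 0) to (2, 1): the line 12x + 2y = -11


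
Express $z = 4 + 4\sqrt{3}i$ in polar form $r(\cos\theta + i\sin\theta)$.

r = |z| = sqrt(a^2 + b^2) = sqrt((4)^2 + (4*sqrt(3))^2) = sqrt(16 + 48) = sqrt(64) = 8
θ = arctan(b/a) = arctan(6.9282/4) (quadrant-adjusted) = 60°
z = 8(cos 60° + i sin 60°)


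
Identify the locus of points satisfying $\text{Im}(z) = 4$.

Im(z) = y where z = x + yi; the equation y = 4 is satisfied by all points with that y-coordinate
Locus: Horizontal line y = 4


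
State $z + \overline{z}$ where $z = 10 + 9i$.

z + conjugate(z) = (a + bi) + (a - bi) = 2a
= 2 * 10 = 20


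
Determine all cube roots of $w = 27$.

|w| = 27, arg(w) = 0°
Root modulus = 27^(1/3) = 3
Root arguments: θ_k = (0° + 360°k)/3 for k = 0, 1, ..., 2
Roots: 3, -3/2 + (3*sqrt(3)/2)i, -3/2 - (3*sqrt(3)/2)i


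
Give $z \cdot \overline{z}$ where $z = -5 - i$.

z * conjugate(z) = |z|^2 = a^2 + b^2
= (-5)^2 + (-1)^2 = 26


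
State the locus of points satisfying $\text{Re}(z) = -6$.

Re(z) = x where z = x + yi; the equation x = -6 is satisfied by all points with that x-coordinate
Locus: Vertical line x = -6


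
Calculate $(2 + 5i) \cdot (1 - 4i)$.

(a1*a2 - b1*b2) + (a1*b2 + b1*a2)i
= (2 - (-20)) + (-8 + 5)i
= 22 - 3i


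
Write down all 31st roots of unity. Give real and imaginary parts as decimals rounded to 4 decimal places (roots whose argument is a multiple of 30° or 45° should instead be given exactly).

ω_k = e^(2πik/31) = cos(2πk/31) + i sin(2πk/31) for k = 0, 1, ..., 30
Roots: 1, 0.9795 + 0.2013i, 0.9190 + 0.3944i, 0.8208 + 0.5713i, 0.6890 + 0.7248i, 0.5290 + 0.8486i, 0.3473 + 0.9378i, 0.1514 + 0.9885i, -0.0506 + 0.9987i, -0.2507 + 0.9681i, -0.4404 + 0.8978i, -0.6121 + 0.7908i, -0.7588 + 0.6514i, -0.8743 + 0.4853i, -0.9541 + 0.2994i, -0.9949 + 0.1012i, -0.9949 - 0.1012i, -0.9541 - 0.2994i, -0.8743 - 0.4853i, -0.7588 - 0.6514i, -0.6121 - 0.7908i, -0.4404 - 0.8978i, -0.2507 - 0.9681i, -0.0506 - 0.9987i, 0.1514 - 0.9885i, 0.3473 - 0.9378i, 0.5290 - 0.8486i, 0.6890 - 0.7248i, 0.8208 - 0.5713i, 0.9190 - 0.3944i, 0.9795 - 0.2013i


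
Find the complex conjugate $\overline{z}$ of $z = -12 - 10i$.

If z = a + bi, then conjugate(z) = a - bi
conjugate(-12 - 10i) = -12 + 10i


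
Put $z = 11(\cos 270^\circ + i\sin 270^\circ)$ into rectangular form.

a = r cos θ = 11 * 0 = 0
b = r sin θ = 11 * -1 = -11
z = -11i


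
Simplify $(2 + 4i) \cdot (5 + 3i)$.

(a1*a2 - b1*b2) + (a1*b2 + b1*a2)i
= (10 - 12) + (6 + 20)i
= -2 + 26i


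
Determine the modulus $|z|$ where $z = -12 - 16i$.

|z| = sqrt(a^2 + b^2) = sqrt((-12)^2 + (-16)^2) = sqrt(400) = 20


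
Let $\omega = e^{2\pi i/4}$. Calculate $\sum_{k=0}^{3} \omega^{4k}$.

Since 4 divides 4, ω^4 = (ω^4)^1 = 1^1 = 1, so every term is 1.
Sum = 4 · 1 = 4


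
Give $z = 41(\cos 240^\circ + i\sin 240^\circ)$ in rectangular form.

a = r cos θ = 41 * -1/2 = -41/2
b = r sin θ = 41 * -sqrt(3)/2 = -41*sqrt(3)/2
z = -41/2 - (41*sqrt(3)/2)i


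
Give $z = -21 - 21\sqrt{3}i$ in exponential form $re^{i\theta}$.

r = |z| = sqrt((-21)^2 + (-21*sqrt(3))^2) = sqrt(441 + 1323) = sqrt(1764) = 42
θ = arctan(b/a) = arctan(-36.3731/-21) (quadrant-adjusted) = -120° = -2π/3
z = 42e^(-i*2π/3)


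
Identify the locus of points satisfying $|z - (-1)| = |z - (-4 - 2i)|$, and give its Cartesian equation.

|z - z1| = |z - z2| means z is equidistant from z1 and z2,
i.e. the perpendicular bisector of the segment from (-1, 0) to (-4, -2) (midpoint (-5/2, -1)).
With z = x + yi, square both sides:
(x - (-1))^2 + (y - 0)^2 = (x - (-4))^2 + (y - (-2))^2
The x^2 and y^2 terms cancel: -6x + (-4)y = 20 - 1 = 19
Simplify: 6x + 4y = -19
Locus: Perpendicular bisector of the segment from (-1, 0) to (-4, -2): the line 6x + 4y = -19


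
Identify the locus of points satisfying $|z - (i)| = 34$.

|z - z0| = r describes a circle centered at z0 with radius r
Here z0 = i and r = 34
Locus: Circle centered at (0, 1) with radius 34


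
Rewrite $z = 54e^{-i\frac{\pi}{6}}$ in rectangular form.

a = r cos θ = 54 * sqrt(3)/2 = 27*sqrt(3)
b = r sin θ = 54 * -1/2 = -27
z = 27*sqrt(3) - 27i


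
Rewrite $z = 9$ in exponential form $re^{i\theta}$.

r = |z| = sqrt((9)^2 + (0)^2) = sqrt(81 + 0) = sqrt(81) = 9
b = 0 and a > 0, so z lies on the positive real axis: θ = 0
z = 9e^(i*0) = 9


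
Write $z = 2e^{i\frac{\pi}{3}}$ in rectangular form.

a = r cos θ = 2 * 1/2 = 1
b = r sin θ = 2 * sqrt(3)/2 = sqrt(3)
z = 1 + sqrt(3)i


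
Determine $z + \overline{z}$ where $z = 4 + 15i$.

z + conjugate(z) = (a + bi) + (a - bi) = 2a
= 2 * 4 = 8


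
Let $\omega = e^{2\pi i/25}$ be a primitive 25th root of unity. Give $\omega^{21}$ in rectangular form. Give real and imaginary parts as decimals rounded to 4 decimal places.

ω^21 = e^(2πi·21/25) = e^(i·42π/25)
= cos(42π/25) + i sin(42π/25)
= 0.5358 - 0.8443i


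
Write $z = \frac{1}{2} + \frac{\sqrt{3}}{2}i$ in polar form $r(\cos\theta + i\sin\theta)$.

r = |z| = sqrt(a^2 + b^2) = sqrt((1/2)^2 + (sqrt(3)/2)^2) = sqrt(1/4 + 3/4) = sqrt(1) = 1
θ = arctan(b/a) = arctan(0.866/0.5) (quadrant-adjusted) = 60°
z = 1(cos 60° + i sin 60°)


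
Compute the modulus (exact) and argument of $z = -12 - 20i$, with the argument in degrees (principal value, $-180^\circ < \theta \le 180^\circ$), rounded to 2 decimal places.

|z| = sqrt((-12)^2 + (-20)^2) = sqrt(544)
arg(z) = arctan(b/a) = arctan(-20/-12) (quadrant-adjusted) = -120.96°


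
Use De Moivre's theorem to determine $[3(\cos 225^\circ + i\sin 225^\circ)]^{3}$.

By De Moivre: z^n = r^n(cos(nθ) + i sin(nθ))
= 3^3(cos(3*225°) + i sin(3*225°))
= 27(cos 315° + i sin 315°)
= 27*sqrt(2)/2 - (27*sqrt(2)/2)i


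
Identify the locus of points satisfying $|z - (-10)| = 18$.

|z - z0| = r describes a circle centered at z0 with radius r
Here z0 = -10 and r = 18
Locus: Circle centered at (-10, 0) with radius 18


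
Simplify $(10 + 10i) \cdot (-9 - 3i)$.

(a1*a2 - b1*b2) + (a1*b2 + b1*a2)i
= (-90 - (-30)) + (-30 + (-90))i
= -60 - 120i


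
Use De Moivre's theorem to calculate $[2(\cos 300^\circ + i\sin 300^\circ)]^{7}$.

By De Moivre: z^n = r^n(cos(nθ) + i sin(nθ))
= 2^7(cos(7*300°) + i sin(7*300°))
= 128(cos 300° + i sin 300°)
= 64 - 64*sqrt(3)i


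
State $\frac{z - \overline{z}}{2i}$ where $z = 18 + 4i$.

z - conjugate(z) = 2bi
(z - conjugate(z))/(2i) = 2bi/(2i) = b = 4


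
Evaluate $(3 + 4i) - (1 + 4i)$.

(3 - 1) + (4 - 4)i = 2


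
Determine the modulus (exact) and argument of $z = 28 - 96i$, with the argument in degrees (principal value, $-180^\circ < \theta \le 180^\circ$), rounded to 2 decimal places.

|z| = sqrt(28^2 + (-96)^2) = 100
arg(z) = arctan(b/a) = arctan(-96/28) (quadrant-adjusted) = -73.74°


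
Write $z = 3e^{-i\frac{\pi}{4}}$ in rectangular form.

a = r cos θ = 3 * sqrt(2)/2 = 3*sqrt(2)/2
b = r sin θ = 3 * -sqrt(2)/2 = -3*sqrt(2)/2
z = 3*sqrt(2)/2 - (3*sqrt(2)/2)i


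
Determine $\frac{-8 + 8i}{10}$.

Divisor is real, so divide each part by 10:
= -4/5 + (4/5)i


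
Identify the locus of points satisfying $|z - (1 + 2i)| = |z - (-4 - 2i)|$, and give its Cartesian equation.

|z - z1| = |z - z2| means z is equidistant from z1 and z2,
i.e. the perpendicular bisector of the segment from (1, 2) to (-4, -2) (midpoint (-3/2, 0)).
With z = x + yi, square both sides:
(x - 1)^2 + (y - 2)^2 = (x - (-4))^2 + (y - (-2))^2
The x^2 and y^2 terms cancel: -10x + (-8)y = 20 - 5 = 15
Simplify: 10x + 8y = -15
Locus: Perpendicular bisector of the segment from (1, 2) to (-4, -2): the line 10x + 8y = -15


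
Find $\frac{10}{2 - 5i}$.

Multiply numerator and denominator by conjugate (2 + 5i):
= (10)(2 + 5i) / (2^2 + (-5)^2)
= (20 + 50i) / 29
= 20/29 + (50/29)i


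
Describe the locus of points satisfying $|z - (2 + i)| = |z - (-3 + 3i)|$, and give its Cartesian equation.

|z - z1| = |z - z2| means z is equidistant from z1 and z2,
i.e. the perpendicular bisector of the segment from (2, 1) to (-3, 3) (midpoint (-1/2, 2)).
With z = x + yi, square both sides:
(x - 2)^2 + (y - 1)^2 = (x - (-3))^2 + (y - 3)^2
The x^2 and y^2 terms cancel: -10x + 4y = 18 - 5 = 13
Simplify: 10x - 4y = -13
Locus: Perpendicular bisector of the segment from (2, 1) to (-3, 3): the line 10x - 4y = -13


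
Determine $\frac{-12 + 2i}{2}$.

Divisor is real, so divide each part by 2:
= -6 + i


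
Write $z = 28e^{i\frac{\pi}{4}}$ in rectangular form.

a = r cos θ = 28 * sqrt(2)/2 = 14*sqrt(2)
b = r sin θ = 28 * sqrt(2)/2 = 14*sqrt(2)
z = 14*sqrt(2) + 14*sqrt(2)i


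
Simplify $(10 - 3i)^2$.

(a + bi)^2 = a^2 - b^2 + 2abi
= 10^2 - (-3)^2 + 2*10*(-3)i
= 91 - 60i


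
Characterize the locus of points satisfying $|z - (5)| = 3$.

|z - z0| = r describes a circle centered at z0 with radius r
Here z0 = 5 and r = 3
Locus: Circle centered at (5, 0) with radius 3


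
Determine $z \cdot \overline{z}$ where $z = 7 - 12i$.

z * conjugate(z) = |z|^2 = a^2 + b^2
= 7^2 + (-12)^2 = 193


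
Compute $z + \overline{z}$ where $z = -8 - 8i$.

z + conjugate(z) = (a + bi) + (a - bi) = 2a
= 2 * (-8) = -16


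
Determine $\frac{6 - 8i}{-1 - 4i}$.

Multiply numerator and denominator by conjugate (-1 + 4i):
= (6 - 8i)(-1 + 4i) / ((-1)^2 + (-4)^2)
= (26 + 32i) / 17
= 26/17 + (32/17)i


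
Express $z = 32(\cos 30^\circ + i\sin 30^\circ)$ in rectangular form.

a = r cos θ = 32 * sqrt(3)/2 = 16*sqrt(3)
b = r sin θ = 32 * 1/2 = 16
z = 16*sqrt(3) + 16i


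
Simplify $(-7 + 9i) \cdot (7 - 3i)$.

(a1*a2 - b1*b2) + (a1*b2 + b1*a2)i
= (-49 - (-27)) + (21 + 63)i
= -22 + 84i


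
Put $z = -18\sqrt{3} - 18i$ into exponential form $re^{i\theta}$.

r = |z| = sqrt((-18*sqrt(3))^2 + (-18)^2) = sqrt(972 + 324) = sqrt(1296) = 36
θ = arctan(b/a) = arctan(-18/-31.1769) (quadrant-adjusted) = -150° = -5π/6
z = 36e^(-i*5π/6)


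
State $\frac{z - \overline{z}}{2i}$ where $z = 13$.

z - conjugate(z) = 2bi
(z - conjugate(z))/(2i) = 2bi/(2i) = b = 0


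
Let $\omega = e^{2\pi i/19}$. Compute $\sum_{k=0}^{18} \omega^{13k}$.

Let ζ = ω^13 = e^(2πi·13/19). Since 19 ∤ 13, ζ ≠ 1.
Sum = Σ_{k=0}^{18} ζ^k = (ζ^19 - 1)/(ζ - 1) = (ω^{13·19} - 1)/(ζ - 1) = (1 - 1)/(ζ - 1) = 0


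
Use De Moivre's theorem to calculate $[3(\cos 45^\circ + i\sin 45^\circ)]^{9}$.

By De Moivre: z^n = r^n(cos(nθ) + i sin(nθ))
= 3^9(cos(9*45°) + i sin(9*45°))
= 19683(cos 45° + i sin 45°)
= 19683*sqrt(2)/2 + (19683*sqrt(2)/2)i


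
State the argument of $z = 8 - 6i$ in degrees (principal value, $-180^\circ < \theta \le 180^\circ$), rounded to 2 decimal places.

θ = arctan(b/a) = arctan(-6/8) (quadrant-adjusted) = -36.87°


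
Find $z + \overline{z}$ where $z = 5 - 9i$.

z + conjugate(z) = (a + bi) + (a - bi) = 2a
= 2 * 5 = 10


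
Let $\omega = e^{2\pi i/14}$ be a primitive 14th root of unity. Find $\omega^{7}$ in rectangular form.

ω^7 = e^(2πi·7/14) = e^(i·1π)
= cos(1π) + i sin(1π)
= -1


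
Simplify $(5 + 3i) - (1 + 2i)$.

(5 - 1) + (3 - 2)i = 4 + i


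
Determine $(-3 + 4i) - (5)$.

(-3 - 5) + (4 - 0)i = -8 + 4i


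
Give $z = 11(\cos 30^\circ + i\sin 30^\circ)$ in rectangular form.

a = r cos θ = 11 * sqrt(3)/2 = 11*sqrt(3)/2
b = r sin θ = 11 * 1/2 = 11/2
z = 11*sqrt(3)/2 + (11/2)i


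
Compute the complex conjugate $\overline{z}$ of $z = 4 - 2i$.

If z = a + bi, then conjugate(z) = a - bi
conjugate(4 - 2i) = 4 + 2i


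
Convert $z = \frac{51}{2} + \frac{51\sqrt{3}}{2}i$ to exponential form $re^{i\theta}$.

r = |z| = sqrt((51/2)^2 + (51*sqrt(3)/2)^2) = sqrt(2601/4 + 7803/4) = sqrt(2601) = 51
θ = arctan(b/a) = arctan(44.1673/25.5) (quadrant-adjusted) = 60° = π/3
z = 51e^(i*π/3)


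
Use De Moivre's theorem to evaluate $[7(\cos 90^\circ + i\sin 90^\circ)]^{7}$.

By De Moivre: z^n = r^n(cos(nθ) + i sin(nθ))
= 7^7(cos(7*90°) + i sin(7*90°))
= 823543(cos 270° + i sin 270°)
= -823543i


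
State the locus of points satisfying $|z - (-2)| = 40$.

|z - z0| = r describes a circle centered at z0 with radius r
Here z0 = -2 and r = 40
Locus: Circle centered at (-2, 0) with radius 40


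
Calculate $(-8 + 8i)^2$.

(a + bi)^2 = a^2 - b^2 + 2abi
= (-8)^2 - 8^2 + 2*(-8)*8i
= -128i


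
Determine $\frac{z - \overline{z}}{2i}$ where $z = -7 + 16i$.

z - conjugate(z) = 2bi
(z - conjugate(z))/(2i) = 2bi/(2i) = b = 16


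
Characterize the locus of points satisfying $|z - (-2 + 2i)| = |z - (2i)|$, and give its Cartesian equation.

|z - z1| = |z - z2| means z is equidistant from z1 and z2,
i.e. the perpendicular bisector of the segment from (-2, 2) to (0, 2) (midpoint (-1, 2)).
With z = x + yi, square both sides:
(x - (-2))^2 + (y - 2)^2 = (x - 0)^2 + (y - 2)^2
The x^2 and y^2 terms cancel: 4x + 0y = 4 - 8 = -4
Simplify: x = -1
Locus: Perpendicular bisector of the segment from (-2, 2) to (0, 2): the line x = -1


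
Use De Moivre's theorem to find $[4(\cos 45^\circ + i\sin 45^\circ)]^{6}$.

By De Moivre: z^n = r^n(cos(nθ) + i sin(nθ))
= 4^6(cos(6*45°) + i sin(6*45°))
= 4096(cos 270° + i sin 270°)
= -4096i
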